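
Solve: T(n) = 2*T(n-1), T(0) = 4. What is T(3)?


Unrolling:
T(3) = 2*T(2) = 2^2*T(1) = ... = 2^3*T(0)
= 2^3 * 4
= 8 * 4 = 32


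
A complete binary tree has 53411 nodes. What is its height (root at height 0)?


In a complete binary tree, level k holds nodes 2^k .. 2^(k+1)-1 (1-indexed).
Height = floor(log2(n)) = floor(log2(53411)) = 15
Check: 2^15 = 32768 <= 53411 < 65536 = 2^16


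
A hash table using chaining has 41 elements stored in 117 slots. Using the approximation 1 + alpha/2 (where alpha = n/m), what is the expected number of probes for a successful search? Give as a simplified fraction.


Load factor alpha = n/m = 41/117
Expected probes = 1 + alpha/2 = 1 + 41/(2*117)
= 1 + 41/234
= 234/234 + 41/234
= 275/234


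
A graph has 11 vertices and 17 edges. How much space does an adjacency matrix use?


Adjacency matrix: V x V grid of entries
Space = V^2 = 11^2 = 11 * 11 = 121


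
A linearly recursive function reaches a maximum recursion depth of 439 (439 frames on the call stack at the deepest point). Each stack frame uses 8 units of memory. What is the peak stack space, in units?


Maximum recursion depth = 439 frames
Memory per frame = 8 units
Total stack space = depth * frame_size
= 439 * 8 = 3512


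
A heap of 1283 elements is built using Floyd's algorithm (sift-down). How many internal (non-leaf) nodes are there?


Leaf nodes occupy roughly half the array.
Sift-down is called for each internal node, starting from the last one.
Internal nodes = floor(n/2) = floor(1283/2) = 641


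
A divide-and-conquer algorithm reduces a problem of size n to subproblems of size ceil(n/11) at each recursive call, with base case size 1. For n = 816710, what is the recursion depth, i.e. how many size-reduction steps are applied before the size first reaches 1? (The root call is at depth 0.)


Each step divides the size by 11 (rounding up); after k steps the size is ceil(n/11^k), which equals 1 exactly when 11^k >= n.
So the depth is the smallest k with 11^k >= 816710, i.e. ceil(log_11(816710)).
11^5 = 161051 < 816710 <= 1771561 = 11^6
Recursion depth = 6


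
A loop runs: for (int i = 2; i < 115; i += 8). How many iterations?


Loop starts at i = 2, increments by 8, stops when i >= 115.
Number of iterations = ceil((115 - 2) / 8)
= ceil(113 / 8)
= 15


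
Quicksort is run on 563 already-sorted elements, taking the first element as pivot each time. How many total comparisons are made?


Sum of comparisons per partition:
562 + 561 + ... + 1 + 0
= 563 * (563 - 1) / 2
= 563 * 562 / 2
= 158203


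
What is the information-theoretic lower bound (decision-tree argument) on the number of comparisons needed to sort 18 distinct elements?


A binary decision tree of height h has at most 2^h leaves and needs at least n! of them, so h >= ceil(log2(n!)).
Compute 18! as a running product:
  x2 = 2, x3 = 6, x4 = 24, x5 = 120
  x6 = 720, x7 = 5040, x8 = 40320, x9 = 362880
  x10 = 3628800, x11 = 39916800, x12 = 479001600, x13 = 6227020800
  x14 = 87178291200, x15 = 1307674368000, x16 = 20922789888000, x17 = 355687428096000
  x18 = 6402373705728000
18! = 6402373705728000
Bracket between powers of 2:
  2^52 = 4503599627370496 < 6402373705728000 <= 9007199254740992 = 2^53
So ceil(log2(18!)) = 53


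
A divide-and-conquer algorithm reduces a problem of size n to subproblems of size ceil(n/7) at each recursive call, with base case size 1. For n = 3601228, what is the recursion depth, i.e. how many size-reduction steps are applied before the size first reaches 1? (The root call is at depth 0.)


Each step divides the size by 7 (rounding up); after k steps the size is ceil(n/7^k), which equals 1 exactly when 7^k >= n.
So the depth is the smallest k with 7^k >= 3601228, i.e. ceil(log_7(3601228)).
7^7 = 823543 < 3601228 <= 5764801 = 7^8
Recursion depth = 8


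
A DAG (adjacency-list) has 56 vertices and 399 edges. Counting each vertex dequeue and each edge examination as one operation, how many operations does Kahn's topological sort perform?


V = 56 (vertex processing)
E = 399 (edge processing)
V + E = 56 + 399 = 455


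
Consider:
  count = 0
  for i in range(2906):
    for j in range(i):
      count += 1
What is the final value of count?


For each i, the inner loop runs i times:
  i=0: inner runs 0 times
  i=1: inner runs 1 time
  i=2: inner runs 2 times
  i=3: inner runs 3 times
  i=4: inner runs 4 times
  i=5: inner runs 5 times
  i=6: inner runs 6 times
  i=7: inner runs 7 times
  ...
Total = 0 + 1 + 2 + ... + 2905 = 2906*(2906-1)/2 = 4220965


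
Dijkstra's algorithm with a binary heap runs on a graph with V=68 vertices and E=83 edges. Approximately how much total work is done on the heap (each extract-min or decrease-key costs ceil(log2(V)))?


Dijkstra with a binary heap: each vertex is extracted once, each edge may relax once.
Each heap operation costs O(log V).
V + E = 68 + 83 = 151
ceil(log2(68)) = 7 (since 2^6 = 64 < 68 <= 128 = 2^7)
Total heap work = (V+E) * ceil(log2(V)) = 151 * 7 = 1057


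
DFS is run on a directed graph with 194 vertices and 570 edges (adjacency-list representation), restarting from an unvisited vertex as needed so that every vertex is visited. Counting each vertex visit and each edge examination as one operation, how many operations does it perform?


A full DFS traversal processes each vertex exactly once (push/pop on stack).
Each directed edge is examined once.
V = 194, E = 570
V + E = 764


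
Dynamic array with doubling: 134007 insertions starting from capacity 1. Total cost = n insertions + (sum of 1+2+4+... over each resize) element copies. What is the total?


n = 134007
Insertion costs: 134007
Resizes copy 1, 2, 4, ... up to the largest power of 2 that is <= n-1 = 134006, i.e. 131072.
Copy costs = 1 + 2 + 4 + 8 + 16 + 32 + 64 + 128 + 256 + 512 + 1024 + 2048 + 4096 + 8192 + 16384 + 32768 + 65536 + 131072 = 262143
Total = 134007 + 262143 = 396150


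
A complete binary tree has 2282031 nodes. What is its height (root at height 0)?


In a complete binary tree, level k holds nodes 2^k .. 2^(k+1)-1 (1-indexed).
Height = floor(log2(n)) = floor(log2(2282031)) = 21
Check: 2^21 = 2097152 <= 2282031 < 4194304 = 2^22


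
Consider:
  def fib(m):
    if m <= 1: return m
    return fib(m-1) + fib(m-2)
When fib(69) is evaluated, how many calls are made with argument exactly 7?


Let N(m) = number of times fib(m) is called while evaluating fib(69).
N(69) = 1 (the initial call).
N(68) = 1 (only fib(69) calls it).
For 1 <= m <= 67: fib(m) is called by fib(m+1) and fib(m+2), so
  N(m) = N(m+1) + N(m+2).
fib(0) is called only by fib(2), so N(0) = N(2).
Walk down from m=69:
  N(69)=1, N(68)=1, N(67)=2, N(66)=3, N(65)=5, N(64)=8, N(63)=13, N(62)=21, N(61)=34, N(60)=55, N(59)=89, N(58)=144, N(57)=233, N(56)=377, N(55)=610, N(54)=987, N(53)=1597, N(52)=2584, N(51)=4181, N(50)=6765, N(49)=10946, N(48)=17711, N(47)=28657, N(46)=46368, N(45)=75025, N(44)=121393, N(43)=196418, N(42)=317811, N(41)=514229, N(40)=832040, N(39)=1346269, N(38)=2178309, N(37)=3524578, N(36)=5702887, N(35)=9227465, N(34)=14930352, N(33)=24157817, N(32)=39088169, N(31)=63245986, N(30)=102334155, N(29)=165580141, N(28)=267914296, N(27)=433494437, N(26)=701408733, N(25)=1134903170, N(24)=1836311903, N(23)=2971215073, N(22)=4807526976, N(21)=7778742049, N(20)=12586269025, N(19)=20365011074, N(18)=32951280099, N(17)=53316291173, N(16)=86267571272, N(15)=139583862445, N(14)=225851433717, N(13)=365435296162, N(12)=591286729879, N(11)=956722026041, N(10)=1548008755920, N(9)=2504730781961, N(8)=4052739537881, N(7)=6557470319842
N(7) = 6557470319842


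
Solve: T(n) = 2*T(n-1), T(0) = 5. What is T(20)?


Unrolling:
T(20) = 2*T(19) = 2^2*T(18) = ... = 2^20*T(0)
= 2^20 * 5
= 1048576 * 5 = 5242880


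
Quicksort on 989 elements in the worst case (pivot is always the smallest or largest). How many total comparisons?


In the worst case, each partition step picks the worst pivot:
  Partition 1: 988 comparisons (n-1 elements to compare)
  Partition 2: 987 comparisons
  Partition 3: 986 comparisons
  Partition 4: 985 comparisons
  Partition 5: 984 comparisons
  ...
  Last partition: 0 comparisons
Total = (n-1) + (n-2) + ... + 1 + 0 = n*(n-1)/2
= 989*988/2 = 488566


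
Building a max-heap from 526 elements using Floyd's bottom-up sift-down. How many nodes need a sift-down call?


In a heap of 526 elements (0-indexed array):
  Last element index: 525
  Parent of last element: floor((525 - 1) / 2) = 262
  Internal nodes: indices 0 to 262
  Count = floor(526/2) = 263


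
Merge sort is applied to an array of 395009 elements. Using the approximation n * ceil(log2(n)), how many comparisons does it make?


Merge sort divides the array into halves recursively.
Number of levels = ceil(log2(395009)) = 19
At each level, approximately n = 395009 comparisons are needed for merging.
Total comparisons ~ n * ceil(log2(n)) = 395009 * 19 = 7505171


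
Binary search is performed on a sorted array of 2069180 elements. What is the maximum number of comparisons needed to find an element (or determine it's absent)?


Binary search halves the search space each comparison:
  Step 1: search space = 2069180 -> 1034590
  Step 2: search space = 1034590 -> 517295
  Step 3: search space = 517295 -> 258647
  Step 4: search space = 258647 -> 129323
  Step 5: search space = 129323 -> 64661
  Step 6: search space = 64661 -> 32330
  Step 7: search space = 32330 -> 16165
  Step 8: search space = 16165 -> 8082
  Step 9: search space = 8082 -> 4041
  Step 10: search space = 4041 -> 2020
  Step 11: search space = 2020 -> 1010
  Step 12: search space = 1010 -> 505
  Step 13: search space = 505 -> 252
  Step 14: search space = 252 -> 126
  Step 15: search space = 126 -> 63
  Step 16: search space = 63 -> 31
  Step 17: search space = 31 -> 15
  Step 18: search space = 15 -> 7
  Step 19: search space = 7 -> 3
  Step 20: search space = 3 -> 1
  Step 21: search space = 1 (final check)
Maximum comparisons = floor(log2(2069180)) + 1 = 20 + 1 = 21


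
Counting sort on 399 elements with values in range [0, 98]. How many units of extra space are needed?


Output array size: 399 (to store sorted result)
Count array size: 99 (one slot per possible value, range 0 to 98)
Total extra space = 399 + 99 = 498


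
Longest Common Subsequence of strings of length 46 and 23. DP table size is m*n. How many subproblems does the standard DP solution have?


DP table indexed by positions in both strings.
First string: 46 positions
Second string: 23 positions
Total = 46 * 23 = 1058


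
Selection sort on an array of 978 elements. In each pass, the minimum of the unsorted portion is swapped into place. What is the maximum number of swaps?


Selection sort performs one swap per pass:
  Pass 1: find min in positions 0 to 977, swap with position 0
  Pass 2: find min in positions 1 to 977, swap with position 1
  Pass 3: find min in positions 2 to 977, swap with position 2
  Pass 4: find min in positions 3 to 977, swap with position 3
  Pass 5: find min in positions 4 to 977, swap with position 4
  ... (972 more passes)
Total passes (and swaps) = n - 1 = 978 - 1 = 977


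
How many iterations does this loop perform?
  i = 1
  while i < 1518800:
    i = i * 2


The loop variable doubles each iteration:
i = 1 -> 2 -> 4 -> 8 -> 16 -> 32 -> 64 -> 128 -> 256 -> 512 -> 1024 -> 2048 -> 4096 -> 8192 -> 16384 -> 32768 -> 65536 -> 131072 -> 262144 -> 524288 -> 1048576 -> 2097152 (stop, 2097152 >= 1518800)
Number of doublings = ceil(log2(1518800)) = 21


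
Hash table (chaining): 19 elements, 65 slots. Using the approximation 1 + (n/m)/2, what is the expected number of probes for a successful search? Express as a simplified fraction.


Computing expected probes:
alpha = 19/65
= 1 + alpha/2
= 1 + 19/(2*65)
= (2*65 + 19) / (2*65)
= 149/130


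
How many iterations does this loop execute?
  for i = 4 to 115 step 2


The loop variable i takes values starting at 4 and increments by 2 each iteration.
Sequence: i = 4, 6, 8, 10, 12, 14, 16, 18, 20, ...
The upper bound 115 is inclusive, so the count is floor((last - first) / step) + 1:
floor((115 - 4) / 2) + 1 = floor(111/2) + 1 = 55 + 1 = 56


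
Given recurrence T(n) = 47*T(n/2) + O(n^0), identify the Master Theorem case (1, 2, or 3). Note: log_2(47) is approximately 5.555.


Master Theorem parameters: a=47, b=2, c=0
log_b(a) = 5.555
Compare b^c with a: 2^0 = 1 < 47, so c < log_b(a).
Comparing c=0 vs log_b(a)=5.555:
0 < 5.555 => Case 1
Result: T(n) = O(n^(log_2 47)) ~ O(n^5.555)
Master Theorem case = 1


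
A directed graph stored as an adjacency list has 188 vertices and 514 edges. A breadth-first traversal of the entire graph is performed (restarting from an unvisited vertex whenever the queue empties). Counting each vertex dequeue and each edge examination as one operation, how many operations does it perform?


A full BFS traversal dequeues each vertex once and examines each edge once.
Vertex visits: 188
Edge visits: 514
V + E = 188 + 514 = 702


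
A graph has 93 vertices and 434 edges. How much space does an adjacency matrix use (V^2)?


Adjacency matrix: V x V grid of entries
Space = V^2 = 93^2 = 93 * 93 = 8649


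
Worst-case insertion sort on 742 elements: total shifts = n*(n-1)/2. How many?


Sum of shifts = 1 + 2 + 3 + ... + 741
= 742 * 741 / 2
= 549822 / 2
= 274911


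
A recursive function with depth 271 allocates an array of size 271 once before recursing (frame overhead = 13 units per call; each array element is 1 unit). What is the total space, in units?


Array allocation: 271 units (allocated once)
Stack frames: 271 deep * 13 per frame = 3523 units
Total = 271 + 3523 = 3794


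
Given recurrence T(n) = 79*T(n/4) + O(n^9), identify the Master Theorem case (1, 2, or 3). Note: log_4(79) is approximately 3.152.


Master Theorem parameters: a=79, b=4, c=9
log_b(a) = 3.152
Compare b^c with a: 4^9 = 262144 > 79, so c > log_b(a).
Comparing c=9 vs log_b(a)=3.152:
9 > 3.152 => Case 3
Result: T(n) = O(n^9)
Master Theorem case = 3


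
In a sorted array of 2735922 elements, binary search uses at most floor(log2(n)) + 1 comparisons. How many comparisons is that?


Halving sequence: 2735922 -> 1367961 -> 683980 -> 341990 -> 170995 -> 85497 -> 42748 -> 21374 -> 10687 -> 5343 -> 2671 -> 1335 -> 667 -> 333 -> 166 -> 83 -> 41 -> 20 -> 10 -> 5 -> 2 -> 1
Number of halvings = 21
Max comparisons = 21 + 1 = 22


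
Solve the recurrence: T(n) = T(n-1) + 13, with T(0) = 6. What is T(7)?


Unrolling the recurrence:
T(7) = T(6) + 13
       = T(5) + 13 + 13
       = T(4) + 13*3
       ...
       = T(0) + 13*7
       = 6 + 91 = 97


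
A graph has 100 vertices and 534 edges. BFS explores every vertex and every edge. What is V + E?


A full BFS traversal dequeues each vertex once and examines each edge once.
Vertex visits: 100
Edge visits: 534
V + E = 100 + 534 = 634


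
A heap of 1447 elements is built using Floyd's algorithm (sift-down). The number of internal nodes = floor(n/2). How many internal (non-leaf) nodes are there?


Leaf nodes occupy roughly half the array.
Sift-down is called for each internal node, starting from the last one.
Internal nodes = floor(n/2) = floor(1447/2) = 723


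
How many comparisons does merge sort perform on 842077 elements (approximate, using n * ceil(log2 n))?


Recursion depth: ceil(log2(842077)) = 20
Each recursion level merges n = 842077 elements
Total = 842077 * 20 = 16841540


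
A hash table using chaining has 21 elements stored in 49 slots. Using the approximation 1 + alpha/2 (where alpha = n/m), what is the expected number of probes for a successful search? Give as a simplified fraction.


Load factor alpha = n/m = 21/49
Expected probes = 1 + alpha/2 = 1 + 21/(2*49)
= 1 + 21/98
= 98/98 + 21/98
= 119/98
Simplify: 17/14


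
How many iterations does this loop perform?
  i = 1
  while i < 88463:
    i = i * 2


The loop variable doubles each iteration:
i = 1 -> 2 -> 4 -> 8 -> 16 -> 32 -> 64 -> 128 -> 256 -> 512 -> 1024 -> 2048 -> 4096 -> 8192 -> 16384 -> 32768 -> 65536 -> 131072 (stop, 131072 >= 88463)
Number of doublings = ceil(log2(88463)) = 17


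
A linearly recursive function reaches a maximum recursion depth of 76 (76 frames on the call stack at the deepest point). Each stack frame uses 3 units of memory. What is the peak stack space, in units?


Maximum recursion depth = 76 frames
Memory per frame = 3 units
Total stack space = depth * frame_size
= 76 * 3 = 228


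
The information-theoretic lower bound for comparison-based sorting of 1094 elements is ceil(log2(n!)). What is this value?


A binary decision tree of height h has at most 2^h leaves and needs at least n! of them, so h >= ceil(log2(n!)).
1094! is far too large to multiply out, so use Stirling's series:
  ln(n!) ~ n ln n - n + (1/2) ln(2 pi n) + 1/(12n)  (error below 1/(360 n^3), negligible here)
  ln(1094) = 6.9975960
  n ln n = 1094 * 6.9975960 = 7655.3700
  (1/2) ln(2 pi * 1094) = (1/2) ln(6873.8047) = 4.4177
  1/(12*1094) = 0.0001
  ln(1094!) ~ 7655.3700 - 1094 + 4.4177 + 0.0001 = 6565.7878
Convert to base 2: log2(1094!) = 6565.7878 / ln 2 = 6565.7878 / 0.69314718 = 9472.4295
ceil(9472.4295) = 9473


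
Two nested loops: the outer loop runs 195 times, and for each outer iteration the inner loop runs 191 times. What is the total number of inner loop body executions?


Outer loop: 195 iterations
Inner loop: 191 iterations per outer iteration
Total = 195 * 191 = 37245


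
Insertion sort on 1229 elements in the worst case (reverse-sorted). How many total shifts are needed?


In the worst case (reverse-sorted), each element shifts past all previous:
  Element 1: 1 shifts
  Element 2: 2 shifts
  Element 3: 3 shifts
  Element 4: 4 shifts
  Element 5: 5 shifts
  ...
  Element 1228: 1228 shifts
Total = 1 + 2 + ... + 1228
= 1229*(1229-1)/2 = 754606


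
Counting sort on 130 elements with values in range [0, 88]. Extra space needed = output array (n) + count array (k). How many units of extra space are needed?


Output array size: 130 (to store sorted result)
Count array size: 89 (one slot per possible value, range 0 to 88)
Total extra space = 130 + 89 = 219


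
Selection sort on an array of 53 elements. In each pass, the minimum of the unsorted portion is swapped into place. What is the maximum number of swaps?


Selection sort performs one swap per pass:
  Pass 1: find min in positions 0 to 52, swap with position 0
  Pass 2: find min in positions 1 to 52, swap with position 1
  Pass 3: find min in positions 2 to 52, swap with position 2
  Pass 4: find min in positions 3 to 52, swap with position 3
  Pass 5: find min in positions 4 to 52, swap with position 4
  ... (47 more passes)
Total passes (and swaps) = n - 1 = 53 - 1 = 52


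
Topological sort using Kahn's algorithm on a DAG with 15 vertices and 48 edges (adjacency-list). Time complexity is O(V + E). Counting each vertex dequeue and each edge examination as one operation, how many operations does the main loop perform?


Kahn's algorithm:
  1. Compute in-degrees: O(V + E)
  2. Process queue: each vertex dequeued once (O(V))
     each edge examined once (O(E))
Total = V + E = 15 + 48 = 63


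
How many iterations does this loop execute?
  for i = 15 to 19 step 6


The loop variable i takes values starting at 15 and increments by 6 each iteration.
Sequence: i = 15
The upper bound 19 is inclusive, so the count is floor((last - first) / step) + 1:
floor((19 - 15) / 6) + 1 = floor(4/6) + 1 = 0 + 1 = 1


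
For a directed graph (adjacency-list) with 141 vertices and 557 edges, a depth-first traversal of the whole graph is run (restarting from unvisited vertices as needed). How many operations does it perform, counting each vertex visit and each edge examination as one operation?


A full DFS traversal visits each vertex once and examines each edge once.
V = 141
E = 557
Sum = 141 + 557 = 698


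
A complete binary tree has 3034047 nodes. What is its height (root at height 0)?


In a complete binary tree, level k holds nodes 2^k .. 2^(k+1)-1 (1-indexed).
Height = floor(log2(n)) = floor(log2(3034047)) = 21
Check: 2^21 = 2097152 <= 3034047 < 4194304 = 2^22


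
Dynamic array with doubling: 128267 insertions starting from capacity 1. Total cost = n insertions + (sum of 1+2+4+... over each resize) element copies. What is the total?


n = 128267
Insertion costs: 128267
Resizes copy 1, 2, 4, ... up to the largest power of 2 that is <= n-1 = 128266, i.e. 65536.
Copy costs = 1 + 2 + 4 + 8 + 16 + 32 + 64 + 128 + 256 + 512 + 1024 + 2048 + 4096 + 8192 + 16384 + 32768 + 65536 = 131071
Total = 128267 + 131071 = 259338


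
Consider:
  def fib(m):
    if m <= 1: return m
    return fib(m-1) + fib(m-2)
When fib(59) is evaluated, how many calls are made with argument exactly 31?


Let N(m) = number of times fib(m) is called while evaluating fib(59).
N(59) = 1 (the initial call).
N(58) = 1 (only fib(59) calls it).
For 1 <= m <= 57: fib(m) is called by fib(m+1) and fib(m+2), so
  N(m) = N(m+1) + N(m+2).
fib(0) is called only by fib(2), so N(0) = N(2).
Walk down from m=59:
  N(59)=1, N(58)=1, N(57)=2, N(56)=3, N(55)=5, N(54)=8, N(53)=13, N(52)=21, N(51)=34, N(50)=55, N(49)=89, N(48)=144, N(47)=233, N(46)=377, N(45)=610, N(44)=987, N(43)=1597, N(42)=2584, N(41)=4181, N(40)=6765, N(39)=10946, N(38)=17711, N(37)=28657, N(36)=46368, N(35)=75025, N(34)=121393, N(33)=196418, N(32)=317811, N(31)=514229
N(31) = 514229


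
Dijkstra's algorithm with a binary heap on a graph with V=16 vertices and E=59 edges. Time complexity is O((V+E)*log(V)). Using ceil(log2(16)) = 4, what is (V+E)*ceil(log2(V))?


Dijkstra with a binary heap: each vertex is extracted once, each edge may relax once.
Each heap operation costs O(log V).
V + E = 16 + 59 = 75
ceil(log2(16)) = 4 (since 2^3 = 8 < 16 <= 16 = 2^4)
Total heap work = (V+E) * ceil(log2(V)) = 75 * 4 = 300


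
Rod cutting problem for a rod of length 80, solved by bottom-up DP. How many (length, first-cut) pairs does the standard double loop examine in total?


For each subproblem length i = 1..80, the inner loop considers i possible first cuts.
Total = 1 + 2 + ... + 80
= 80*(80+1)/2
= 80*81/2 = 3240


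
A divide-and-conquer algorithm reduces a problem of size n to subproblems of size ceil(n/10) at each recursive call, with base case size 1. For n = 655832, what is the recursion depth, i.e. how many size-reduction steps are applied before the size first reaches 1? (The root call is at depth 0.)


Each step divides the size by 10 (rounding up); after k steps the size is ceil(n/10^k), which equals 1 exactly when 10^k >= n.
So the depth is the smallest k with 10^k >= 655832, i.e. ceil(log_10(655832)).
10^5 = 100000 < 655832 <= 1000000 = 10^6
Recursion depth = 6


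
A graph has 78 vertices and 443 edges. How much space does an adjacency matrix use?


Adjacency matrix: V x V grid of entries
Space = V^2 = 78^2 = 78 * 78 = 6084


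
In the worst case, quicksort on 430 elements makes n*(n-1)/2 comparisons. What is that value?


Sum of comparisons per partition:
429 + 428 + ... + 1 + 0
= 430 * (430 - 1) / 2
= 430 * 429 / 2
= 92235


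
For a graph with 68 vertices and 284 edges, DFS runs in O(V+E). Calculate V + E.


A full DFS traversal visits each vertex once and examines each edge once.
V = 68
E = 284
Sum = 68 + 284 = 352


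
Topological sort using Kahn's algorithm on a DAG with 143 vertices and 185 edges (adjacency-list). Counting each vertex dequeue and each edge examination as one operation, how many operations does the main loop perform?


Kahn's algorithm:
  1. Compute in-degrees: O(V + E)
  2. Process queue: each vertex dequeued once (O(V))
     each edge examined once (O(E))
Total = V + E = 143 + 185 = 328


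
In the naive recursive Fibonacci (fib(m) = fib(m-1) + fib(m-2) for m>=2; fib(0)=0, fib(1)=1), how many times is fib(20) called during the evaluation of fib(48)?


Let N(m) = number of times fib(m) is called while evaluating fib(48).
N(48) = 1 (the initial call).
N(47) = 1 (only fib(48) calls it).
For 1 <= m <= 46: fib(m) is called by fib(m+1) and fib(m+2), so
  N(m) = N(m+1) + N(m+2).
fib(0) is called only by fib(2), so N(0) = N(2).
Walk down from m=48:
  N(48)=1, N(47)=1, N(46)=2, N(45)=3, N(44)=5, N(43)=8, N(42)=13, N(41)=21, N(40)=34, N(39)=55, N(38)=89, N(37)=144, N(36)=233, N(35)=377, N(34)=610, N(33)=987, N(32)=1597, N(31)=2584, N(30)=4181, N(29)=6765, N(28)=10946, N(27)=17711, N(26)=28657, N(25)=46368, N(24)=75025, N(23)=121393, N(22)=196418, N(21)=317811, N(20)=514229
N(20) = 514229


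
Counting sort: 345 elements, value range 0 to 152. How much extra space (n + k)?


n = 345 (output array)
k = 153 (count array for 153 distinct values)
Extra space = 345 + 153 = 498


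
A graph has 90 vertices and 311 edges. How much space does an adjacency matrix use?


Adjacency matrix: V x V grid of entries
Space = V^2 = 90^2 = 90 * 90 = 8100


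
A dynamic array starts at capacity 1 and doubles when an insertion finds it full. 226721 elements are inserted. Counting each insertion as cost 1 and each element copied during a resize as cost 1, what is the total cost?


n = 226721
Insertion costs: 226721
Resizes copy 1, 2, 4, ... up to the largest power of 2 that is <= n-1 = 226720, i.e. 131072.
Copy costs = 1 + 2 + 4 + 8 + 16 + 32 + 64 + 128 + 256 + 512 + 1024 + 2048 + 4096 + 8192 + 16384 + 32768 + 65536 + 131072 = 262143
Total = 226721 + 262143 = 488864


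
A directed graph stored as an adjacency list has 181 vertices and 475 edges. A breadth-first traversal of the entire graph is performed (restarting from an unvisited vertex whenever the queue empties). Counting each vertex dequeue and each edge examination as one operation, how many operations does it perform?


A full BFS traversal dequeues each vertex once and examines each edge once.
Vertex visits: 181
Edge visits: 475
V + E = 181 + 475 = 656


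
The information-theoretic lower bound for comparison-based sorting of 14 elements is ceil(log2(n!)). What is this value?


A binary decision tree of height h has at most 2^h leaves and needs at least n! of them, so h >= ceil(log2(n!)).
Compute 14! as a running product:
  x2 = 2, x3 = 6, x4 = 24, x5 = 120
  x6 = 720, x7 = 5040, x8 = 40320, x9 = 362880
  x10 = 3628800, x11 = 39916800, x12 = 479001600, x13 = 6227020800
  x14 = 87178291200
14! = 87178291200
Bracket between powers of 2:
  2^36 = 68719476736 < 87178291200 <= 137438953472 = 2^37
So ceil(log2(14!)) = 37


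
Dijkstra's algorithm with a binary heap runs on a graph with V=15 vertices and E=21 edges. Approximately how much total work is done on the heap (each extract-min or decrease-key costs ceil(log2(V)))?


Dijkstra with a binary heap: each vertex is extracted once, each edge may relax once.
Each heap operation costs O(log V).
V + E = 15 + 21 = 36
ceil(log2(15)) = 4 (since 2^3 = 8 < 15 <= 16 = 2^4)
Total heap work = (V+E) * ceil(log2(V)) = 36 * 4 = 144


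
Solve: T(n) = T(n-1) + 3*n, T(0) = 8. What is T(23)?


Expanding the recurrence:
T(23) = T(22) + 3*23
       = T(21) + 3*22 + 3*23
       ...
       = T(0) + 3*(1 + 2 + ... + 23)
       = 8 + 3 * 23*24/2
       = 8 + 3 * 276
       = 8 + 828 = 836


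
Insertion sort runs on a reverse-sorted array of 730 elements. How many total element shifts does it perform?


Sum of shifts = 1 + 2 + 3 + ... + 729
= 730 * 729 / 2
= 532170 / 2
= 266085


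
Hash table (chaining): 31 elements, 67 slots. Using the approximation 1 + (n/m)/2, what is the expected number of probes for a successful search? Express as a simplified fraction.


Computing expected probes:
alpha = 31/67
= 1 + alpha/2
= 1 + 31/(2*67)
= (2*67 + 31) / (2*67)
= 165/134


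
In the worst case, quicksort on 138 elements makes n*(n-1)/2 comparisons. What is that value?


Sum of comparisons per partition:
137 + 136 + ... + 1 + 0
= 138 * (138 - 1) / 2
= 138 * 137 / 2
= 9453


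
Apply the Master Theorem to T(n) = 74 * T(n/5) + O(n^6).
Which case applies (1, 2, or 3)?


The Master Theorem: T(n) = a*T(n/b) + O(n^c)
  a = 74, b = 5, c = 6
log_b(a) = log_5(74) ~ 2.674
Compare b^c with a: 5^6 = 15625 > 74, so c > log_b(a).
Since c > log_b(a), Case 3 applies.
T(n) = O(n^6)
Master Theorem case = 3


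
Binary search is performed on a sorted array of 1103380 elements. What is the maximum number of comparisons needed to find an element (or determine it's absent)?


Binary search halves the search space each comparison:
  Step 1: search space = 1103380 -> 551690
  Step 2: search space = 551690 -> 275845
  Step 3: search space = 275845 -> 137922
  Step 4: search space = 137922 -> 68961
  Step 5: search space = 68961 -> 34480
  Step 6: search space = 34480 -> 17240
  Step 7: search space = 17240 -> 8620
  Step 8: search space = 8620 -> 4310
  Step 9: search space = 4310 -> 2155
  Step 10: search space = 2155 -> 1077
  Step 11: search space = 1077 -> 538
  Step 12: search space = 538 -> 269
  Step 13: search space = 269 -> 134
  Step 14: search space = 134 -> 67
  Step 15: search space = 67 -> 33
  Step 16: search space = 33 -> 16
  Step 17: search space = 16 -> 8
  Step 18: search space = 8 -> 4
  Step 19: search space = 4 -> 2
  Step 20: search space = 2 -> 1
  Step 21: search space = 1 (final check)
Maximum comparisons = floor(log2(1103380)) + 1 = 20 + 1 = 21


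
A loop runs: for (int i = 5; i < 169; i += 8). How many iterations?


Loop starts at i = 5, increments by 8, stops when i >= 169.
Number of iterations = ceil((169 - 5) / 8)
= ceil(164 / 8)
= 21


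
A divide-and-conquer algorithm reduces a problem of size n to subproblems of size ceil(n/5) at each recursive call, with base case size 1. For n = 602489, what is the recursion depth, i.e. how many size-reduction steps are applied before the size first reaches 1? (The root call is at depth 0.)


Each step divides the size by 5 (rounding up); after k steps the size is ceil(n/5^k), which equals 1 exactly when 5^k >= n.
So the depth is the smallest k with 5^k >= 602489, i.e. ceil(log_5(602489)).
5^8 = 390625 < 602489 <= 1953125 = 5^9
Recursion depth = 9


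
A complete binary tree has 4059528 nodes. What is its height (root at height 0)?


In a complete binary tree, level k holds nodes 2^k .. 2^(k+1)-1 (1-indexed).
Height = floor(log2(n)) = floor(log2(4059528)) = 21
Check: 2^21 = 2097152 <= 4059528 < 4194304 = 2^22


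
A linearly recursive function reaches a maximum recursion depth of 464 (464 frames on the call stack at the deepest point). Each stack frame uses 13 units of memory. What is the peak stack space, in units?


Maximum recursion depth = 464 frames
Memory per frame = 13 units
Total stack space = depth * frame_size
= 464 * 13 = 6032


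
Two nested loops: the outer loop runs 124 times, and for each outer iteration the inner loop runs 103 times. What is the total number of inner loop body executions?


Outer loop: 124 iterations
Inner loop: 103 iterations per outer iteration
Total = 124 * 103 = 12772


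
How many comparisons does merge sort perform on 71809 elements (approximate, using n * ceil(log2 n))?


Recursion depth: ceil(log2(71809)) = 17
Each recursion level merges n = 71809 elements
Total = 71809 * 17 = 1220753


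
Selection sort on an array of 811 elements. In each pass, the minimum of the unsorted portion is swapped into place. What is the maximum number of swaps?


Selection sort performs one swap per pass:
  Pass 1: find min in positions 0 to 810, swap with position 0
  Pass 2: find min in positions 1 to 810, swap with position 1
  Pass 3: find min in positions 2 to 810, swap with position 2
  Pass 4: find min in positions 3 to 810, swap with position 3
  Pass 5: find min in positions 4 to 810, swap with position 4
  ... (805 more passes)
Total passes (and swaps) = n - 1 = 811 - 1 = 810


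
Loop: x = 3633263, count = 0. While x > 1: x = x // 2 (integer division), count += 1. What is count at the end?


The variable x halves each step:
x = 3633263 -> 1816631 -> 908315 -> 454157 -> 227078 -> 113539 -> 56769 -> 28384 -> 14192 -> 7096 -> 3548 -> 1774 -> 887 -> 443 -> 221 -> 110 -> 55 -> 27 -> 13 -> 6 -> 3 -> 1
Number of halvings = floor(log2(3633263)) = 21


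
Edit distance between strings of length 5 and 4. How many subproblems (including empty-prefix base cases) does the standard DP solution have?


The table includes base cases (empty prefixes).
Rows: (m+1) = 6
Columns: (n+1) = 5
Total = 6 * 5 = 30


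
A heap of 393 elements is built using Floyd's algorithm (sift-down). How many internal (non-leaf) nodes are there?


Leaf nodes occupy roughly half the array.
Sift-down is called for each internal node, starting from the last one.
Internal nodes = floor(n/2) = floor(393/2) = 196


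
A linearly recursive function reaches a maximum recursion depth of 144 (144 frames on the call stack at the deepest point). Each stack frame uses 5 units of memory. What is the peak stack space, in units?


Maximum recursion depth = 144 frames
Memory per frame = 5 units
Total stack space = depth * frame_size
= 144 * 5 = 720


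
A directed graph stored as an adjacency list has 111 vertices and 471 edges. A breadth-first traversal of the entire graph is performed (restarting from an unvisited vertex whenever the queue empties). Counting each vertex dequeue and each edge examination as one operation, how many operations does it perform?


A full BFS traversal dequeues each vertex once and examines each edge once.
Vertex visits: 111
Edge visits: 471
V + E = 111 + 471 = 582


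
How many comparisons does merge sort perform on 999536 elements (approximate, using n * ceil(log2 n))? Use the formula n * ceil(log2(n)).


Recursion depth: ceil(log2(999536)) = 20
Each recursion level merges n = 999536 elements
Total = 999536 * 20 = 19990720


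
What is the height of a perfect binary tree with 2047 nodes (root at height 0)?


A perfect binary tree with 2047 nodes:
  2047 = 2^11 - 1
  Levels: 0, 1, ..., 10
  Height = 10


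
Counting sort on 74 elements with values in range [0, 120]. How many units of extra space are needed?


Output array size: 74 (to store sorted result)
Count array size: 121 (one slot per possible value, range 0 to 120)
Total extra space = 74 + 121 = 195


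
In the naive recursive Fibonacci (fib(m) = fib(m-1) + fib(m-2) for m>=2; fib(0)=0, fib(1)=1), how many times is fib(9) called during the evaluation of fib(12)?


Let N(m) = number of times fib(m) is called while evaluating fib(12).
N(12) = 1 (the initial call).
N(11) = 1 (only fib(12) calls it).
For 1 <= m <= 10: fib(m) is called by fib(m+1) and fib(m+2), so
  N(m) = N(m+1) + N(m+2).
fib(0) is called only by fib(2), so N(0) = N(2).
Walk down from m=12:
  N(12)=1, N(11)=1, N(10)=2, N(9)=3
N(9) = 3


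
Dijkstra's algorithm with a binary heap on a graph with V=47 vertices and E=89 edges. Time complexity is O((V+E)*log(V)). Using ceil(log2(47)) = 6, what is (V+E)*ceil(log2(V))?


Dijkstra with a binary heap: each vertex is extracted once, each edge may relax once.
Each heap operation costs O(log V).
V + E = 47 + 89 = 136
ceil(log2(47)) = 6 (since 2^5 = 32 < 47 <= 64 = 2^6)
Total heap work = (V+E) * ceil(log2(V)) = 136 * 6 = 816


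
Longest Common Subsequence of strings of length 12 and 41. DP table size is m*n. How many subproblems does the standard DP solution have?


DP table indexed by positions in both strings.
First string: 12 positions
Second string: 41 positions
Total = 12 * 41 = 492


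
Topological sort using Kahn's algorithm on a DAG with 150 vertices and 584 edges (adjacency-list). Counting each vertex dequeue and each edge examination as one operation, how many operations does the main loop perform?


Kahn's algorithm:
  1. Compute in-degrees: O(V + E)
  2. Process queue: each vertex dequeued once (O(V))
     each edge examined once (O(E))
Total = V + E = 150 + 584 = 734


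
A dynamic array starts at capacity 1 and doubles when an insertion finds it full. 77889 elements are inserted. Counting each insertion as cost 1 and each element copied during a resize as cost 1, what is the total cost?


n = 77889
Insertion costs: 77889
Resizes copy 1, 2, 4, ... up to the largest power of 2 that is <= n-1 = 77888, i.e. 65536.
Copy costs = 1 + 2 + 4 + 8 + 16 + 32 + 64 + 128 + 256 + 512 + 1024 + 2048 + 4096 + 8192 + 16384 + 32768 + 65536 = 131071
Total = 77889 + 131071 = 208960


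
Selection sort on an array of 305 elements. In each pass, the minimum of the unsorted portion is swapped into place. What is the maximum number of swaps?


Selection sort performs one swap per pass:
  Pass 1: find min in positions 0 to 304, swap with position 0
  Pass 2: find min in positions 1 to 304, swap with position 1
  Pass 3: find min in positions 2 to 304, swap with position 2
  Pass 4: find min in positions 3 to 304, swap with position 3
  Pass 5: find min in positions 4 to 304, swap with position 4
  ... (299 more passes)
Total passes (and swaps) = n - 1 = 305 - 1 = 304


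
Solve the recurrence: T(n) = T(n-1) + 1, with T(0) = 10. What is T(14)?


Unrolling the recurrence:
T(14) = T(13) + 1
       = T(12) + 1 + 1
       = T(11) + 1*3
       ...
       = T(0) + 1*14
       = 10 + 14 = 24


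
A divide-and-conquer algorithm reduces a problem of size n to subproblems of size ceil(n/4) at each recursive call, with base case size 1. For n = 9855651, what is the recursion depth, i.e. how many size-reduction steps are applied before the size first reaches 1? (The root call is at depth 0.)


Each step divides the size by 4 (rounding up); after k steps the size is ceil(n/4^k), which equals 1 exactly when 4^k >= n.
So the depth is the smallest k with 4^k >= 9855651, i.e. ceil(log_4(9855651)).
4^11 = 4194304 < 9855651 <= 16777216 = 4^12
Recursion depth = 12


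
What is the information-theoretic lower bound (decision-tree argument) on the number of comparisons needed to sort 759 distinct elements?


A binary decision tree of height h has at most 2^h leaves and needs at least n! of them, so h >= ceil(log2(n!)).
759! is far too large to multiply out, so use Stirling's series:
  ln(n!) ~ n ln n - n + (1/2) ln(2 pi n) + 1/(12n)  (error below 1/(360 n^3), negligible here)
  ln(759) = 6.6320018
  n ln n = 759 * 6.6320018 = 5033.6894
  (1/2) ln(2 pi * 759) = (1/2) ln(4768.9376) = 4.2349
  1/(12*759) = 0.0001
  ln(759!) ~ 5033.6894 - 759 + 4.2349 + 0.0001 = 4278.9244
Convert to base 2: log2(759!) = 4278.9244 / ln 2 = 4278.9244 / 0.69314718 = 6173.1830
ceil(6173.1830) = 6174


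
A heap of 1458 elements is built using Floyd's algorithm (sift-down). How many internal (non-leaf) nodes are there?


Leaf nodes occupy roughly half the array.
Sift-down is called for each internal node, starting from the last one.
Internal nodes = floor(n/2) = floor(1458/2) = 729


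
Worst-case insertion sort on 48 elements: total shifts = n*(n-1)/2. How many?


Sum of shifts = 1 + 2 + 3 + ... + 47
= 48 * 47 / 2
= 2256 / 2
= 1128


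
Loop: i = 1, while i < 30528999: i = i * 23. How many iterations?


i multiplies by 23 each step:
i = 1 -> 23 -> 529 -> 12167 -> 279841 -> 6436343 -> 148035889 (stop)
Iterations = ceil(log_23(30528999)) = 6


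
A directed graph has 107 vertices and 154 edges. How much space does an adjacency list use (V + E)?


Adjacency list: one list head per vertex + one entry per edge
Vertex heads: 107
Edge entries: 154
Total = 107 + 154 = 261


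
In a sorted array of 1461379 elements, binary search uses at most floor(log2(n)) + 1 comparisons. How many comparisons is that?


Halving sequence: 1461379 -> 730689 -> 365344 -> 182672 -> 91336 -> 45668 -> 22834 -> 11417 -> 5708 -> 2854 -> 1427 -> 713 -> 356 -> 178 -> 89 -> 44 -> 22 -> 11 -> 5 -> 2 -> 1
Number of halvings = 20
Max comparisons = 20 + 1 = 21


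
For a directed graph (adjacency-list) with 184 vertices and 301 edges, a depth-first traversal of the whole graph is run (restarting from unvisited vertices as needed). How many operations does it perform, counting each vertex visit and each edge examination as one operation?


A full DFS traversal visits each vertex once and examines each edge once.
V = 184
E = 301
Sum = 184 + 301 = 485
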